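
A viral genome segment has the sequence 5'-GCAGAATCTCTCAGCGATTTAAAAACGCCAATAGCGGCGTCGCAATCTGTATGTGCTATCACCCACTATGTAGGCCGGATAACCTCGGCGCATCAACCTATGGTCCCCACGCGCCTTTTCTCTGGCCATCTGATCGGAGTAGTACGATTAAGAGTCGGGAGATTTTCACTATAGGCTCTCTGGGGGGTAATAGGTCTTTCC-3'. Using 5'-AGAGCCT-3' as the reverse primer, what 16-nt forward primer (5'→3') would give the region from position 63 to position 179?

The reverse primer's reverse complement AGGCTCT matches the template at positions 173–179; the product starts at position 63.
The forward primer is identical to the top strand over positions 63–78: CCACTATGTAGGCCGG.

5'-CCACTATGTAGGCCGG-3'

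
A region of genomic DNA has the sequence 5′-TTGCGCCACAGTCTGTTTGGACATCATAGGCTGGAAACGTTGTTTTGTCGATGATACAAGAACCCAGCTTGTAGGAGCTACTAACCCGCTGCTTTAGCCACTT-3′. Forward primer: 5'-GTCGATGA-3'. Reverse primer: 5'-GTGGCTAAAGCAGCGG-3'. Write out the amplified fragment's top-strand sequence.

The forward primer matches the template at positions 47–54.
Taking the reverse complement of GTGGCTAAAGCAGCGG gives CCGCTGCTTTAGCCAC, found at positions 86–101 on the template; the primer anneals here to the top strand with its 3' end pointing upstream.
The product is the template from position 47 through 101 (55 bp).

5'-GTCGATGATACAAGAACCCAGCTTGTAGGAGCTACTAACCCGCTGCTTTAGCCAC-3'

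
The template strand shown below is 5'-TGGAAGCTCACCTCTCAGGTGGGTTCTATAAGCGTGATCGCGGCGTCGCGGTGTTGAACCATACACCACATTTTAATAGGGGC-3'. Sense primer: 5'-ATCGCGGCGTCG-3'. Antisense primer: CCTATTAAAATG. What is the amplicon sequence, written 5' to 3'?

Scanning the template, ATCGCGGCGTCG occurs at positions 37–48; this primer anneals to the bottom strand there with its 3' end pointing downstream.
The reverse primer's reverse complement is CATTTTAATAGG, which matches the template at positions 69–80.
The product is the template from position 37 through 80 (44 bp).

5'-ATCGCGGCGTCGCGGTGTTGAACCATACACCACATTTTAATAGG-3'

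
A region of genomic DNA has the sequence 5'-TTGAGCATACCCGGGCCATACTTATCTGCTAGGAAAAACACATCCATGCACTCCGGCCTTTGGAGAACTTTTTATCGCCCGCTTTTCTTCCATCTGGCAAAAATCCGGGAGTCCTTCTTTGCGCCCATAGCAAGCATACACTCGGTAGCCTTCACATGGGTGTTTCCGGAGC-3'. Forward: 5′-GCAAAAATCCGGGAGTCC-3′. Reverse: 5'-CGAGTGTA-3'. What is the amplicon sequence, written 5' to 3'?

5'-GCAAAAATCCGGGAGTCCTTCTTTGCGCCCATAGCAAGCATACACTCG-3'

The forward primer matches the template at positions 97–114.
The reverse primer's reverse complement is TACACTCG, which matches the template at positions 137–144.
The product is the template from position 97 through 144 (48 bp).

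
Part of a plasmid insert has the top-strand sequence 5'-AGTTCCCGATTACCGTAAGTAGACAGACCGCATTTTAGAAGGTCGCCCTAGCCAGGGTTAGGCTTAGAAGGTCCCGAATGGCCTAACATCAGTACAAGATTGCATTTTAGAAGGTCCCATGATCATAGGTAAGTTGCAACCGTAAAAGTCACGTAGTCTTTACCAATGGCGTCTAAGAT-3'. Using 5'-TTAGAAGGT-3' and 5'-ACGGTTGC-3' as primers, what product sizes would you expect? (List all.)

109 bp, 80 bp, 37 bp

The forward primer TTAGAAGGT matches the top strand at positions 35–43, 64–72, 107–115.
The reverse primer's reverse complement is GCAACCGT, matching at positions 136–143.
Each forward site pairs with the reverse site to give a product ending at position 143: sizes 109, 80, 37 bp.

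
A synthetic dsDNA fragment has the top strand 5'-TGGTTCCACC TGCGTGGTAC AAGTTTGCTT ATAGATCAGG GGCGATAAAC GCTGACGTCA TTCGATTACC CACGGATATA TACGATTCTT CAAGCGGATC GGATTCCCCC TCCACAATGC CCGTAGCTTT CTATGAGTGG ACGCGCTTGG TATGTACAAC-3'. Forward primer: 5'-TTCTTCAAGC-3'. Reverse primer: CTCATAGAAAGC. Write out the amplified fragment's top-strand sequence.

5'-TTCTTCAAGCGGATCGGATTCCCCCTCCACAATGCCCGTAGCTTTCTATGAG-3'

Forward primer TTCTTCAAGC is found on the top strand at positions 86–95.
Taking the reverse complement of CTCATAGAAAGC gives GCTTTCTATGAG, found at positions 126–137 on the template; the primer anneals here to the top strand with its 3' end pointing upstream.
The product is the template from position 86 through 137 (52 bp).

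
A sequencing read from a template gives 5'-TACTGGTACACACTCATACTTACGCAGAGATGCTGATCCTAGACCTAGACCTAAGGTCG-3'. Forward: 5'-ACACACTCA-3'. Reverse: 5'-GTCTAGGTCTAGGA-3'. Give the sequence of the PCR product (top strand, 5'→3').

Scanning the template, ACACACTCA occurs at positions 8–16; this primer anneals to the bottom strand there with its 3' end pointing downstream.
Reverse complement of the reverse primer: TCCTAGACCTAGAC. This occurs on the top strand at positions 37–50.
The product is the template from position 8 through 50 (43 bp).

5'-ACACACTCATACTTACGCAGAGATGCTGATCCTAGACCTAGAC-3'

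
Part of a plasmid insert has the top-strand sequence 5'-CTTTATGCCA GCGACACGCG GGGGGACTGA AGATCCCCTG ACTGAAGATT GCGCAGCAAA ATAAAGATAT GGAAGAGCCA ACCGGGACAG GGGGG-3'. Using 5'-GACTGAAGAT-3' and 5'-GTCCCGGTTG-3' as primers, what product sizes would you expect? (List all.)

64 bp, 49 bp

The forward primer GACTGAAGAT matches the top strand at positions 25–34, 40–49.
The reverse primer's reverse complement is CAACCGGGAC, matching at positions 79–88.
Each forward site pairs with the reverse site to give a product ending at position 88: sizes 64, 49 bp.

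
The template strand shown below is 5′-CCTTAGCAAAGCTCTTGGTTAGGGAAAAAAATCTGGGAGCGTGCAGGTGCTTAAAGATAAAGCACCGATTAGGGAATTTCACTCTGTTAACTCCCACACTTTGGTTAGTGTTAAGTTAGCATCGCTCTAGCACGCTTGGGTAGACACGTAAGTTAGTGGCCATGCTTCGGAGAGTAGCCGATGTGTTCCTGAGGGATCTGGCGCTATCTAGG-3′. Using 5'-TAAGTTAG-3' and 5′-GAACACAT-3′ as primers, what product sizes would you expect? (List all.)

The forward primer TAAGTTAG matches the top strand at positions 112–119, 149–156.
The reverse primer's reverse complement is ATGTGTTC, matching at positions 181–188.
Each forward site pairs with the reverse site to give a product ending at position 188: sizes 77, 40 bp.

77 bp, 40 bp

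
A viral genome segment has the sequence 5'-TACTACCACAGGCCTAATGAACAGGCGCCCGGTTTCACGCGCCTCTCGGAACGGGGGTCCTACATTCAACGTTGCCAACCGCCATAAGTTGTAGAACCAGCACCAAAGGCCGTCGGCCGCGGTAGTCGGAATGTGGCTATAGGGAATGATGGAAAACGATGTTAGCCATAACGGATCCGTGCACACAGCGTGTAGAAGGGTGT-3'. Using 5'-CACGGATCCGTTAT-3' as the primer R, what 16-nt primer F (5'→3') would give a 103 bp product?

The reverse primer's reverse complement ATAACGGATCCGTG matches the template at positions 168–181, so the product ends at position 181.
A 103 bp product then starts at position 181 − 103 + 1 = 79.
The forward primer is identical to the top strand there: CCGCCATAAGTTGTAG.

5'-CCGCCATAAGTTGTAG-3'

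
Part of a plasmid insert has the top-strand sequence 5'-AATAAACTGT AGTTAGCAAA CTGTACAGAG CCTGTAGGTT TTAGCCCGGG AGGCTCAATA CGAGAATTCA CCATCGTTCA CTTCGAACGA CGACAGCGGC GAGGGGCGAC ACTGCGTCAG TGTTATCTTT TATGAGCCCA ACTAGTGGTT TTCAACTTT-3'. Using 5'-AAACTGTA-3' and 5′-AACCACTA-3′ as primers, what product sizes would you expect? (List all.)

147 bp, 133 bp

The forward primer AAACTGTA matches the top strand at positions 4–11, 18–25.
The reverse primer's reverse complement is TAGTGGTT, matching at positions 143–150.
Each forward site pairs with the reverse site to give a product ending at position 150: sizes 147, 133 bp.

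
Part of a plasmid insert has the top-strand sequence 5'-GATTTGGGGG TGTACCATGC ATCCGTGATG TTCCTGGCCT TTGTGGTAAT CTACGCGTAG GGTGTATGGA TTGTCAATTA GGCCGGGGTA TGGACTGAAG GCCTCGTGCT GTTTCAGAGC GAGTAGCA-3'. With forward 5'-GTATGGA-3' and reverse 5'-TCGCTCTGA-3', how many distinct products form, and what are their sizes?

Two products: 59 bp, 35 bp

The forward primer GTATGGA matches the top strand at positions 64–70, 88–94.
The reverse primer's reverse complement is TCAGAGCGA, matching at positions 114–122.
Each forward site pairs with the reverse site to give a product ending at position 122: sizes 59, 35 bp.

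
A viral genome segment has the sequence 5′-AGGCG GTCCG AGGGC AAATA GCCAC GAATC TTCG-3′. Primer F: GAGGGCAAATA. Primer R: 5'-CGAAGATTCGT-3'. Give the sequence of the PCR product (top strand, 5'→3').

5'-GAGGGCAAATAGCCACGAATCTTCG-3'

Forward primer GAGGGCAAATA is found on the top strand at positions 10–20.
The reverse primer's reverse complement is ACGAATCTTCG, which matches the template at positions 24–34.
The product is the template from position 10 through 34 (25 bp).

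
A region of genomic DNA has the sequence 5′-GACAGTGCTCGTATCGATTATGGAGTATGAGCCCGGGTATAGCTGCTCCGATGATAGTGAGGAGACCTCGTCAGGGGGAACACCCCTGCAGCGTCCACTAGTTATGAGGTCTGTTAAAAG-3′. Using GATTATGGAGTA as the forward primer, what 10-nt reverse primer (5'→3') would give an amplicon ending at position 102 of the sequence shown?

The forward primer binds at positions 16–27; the product's 3' end on the top strand is position 102.
The reverse primer anneals to the top strand over positions 93–102, i.e. to GTCCACTAGT.
Its sequence written 5'→3' is the reverse complement: ACTAGTGGAC.

5'-ACTAGTGGAC-3'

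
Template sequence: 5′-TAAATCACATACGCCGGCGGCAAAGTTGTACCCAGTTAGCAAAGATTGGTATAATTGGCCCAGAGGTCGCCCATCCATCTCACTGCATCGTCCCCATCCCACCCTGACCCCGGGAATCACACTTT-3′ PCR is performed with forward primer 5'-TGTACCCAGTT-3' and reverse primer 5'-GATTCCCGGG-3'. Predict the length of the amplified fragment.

92 bp

Forward primer TGTACCCAGTT is found on the top strand at positions 27–37.
Taking the reverse complement of GATTCCCGGG gives CCCGGGAATC, found at positions 109–118 on the template; the primer anneals here to the top strand with its 3' end pointing upstream.
Amplicon spans positions 27–118: 92 bp.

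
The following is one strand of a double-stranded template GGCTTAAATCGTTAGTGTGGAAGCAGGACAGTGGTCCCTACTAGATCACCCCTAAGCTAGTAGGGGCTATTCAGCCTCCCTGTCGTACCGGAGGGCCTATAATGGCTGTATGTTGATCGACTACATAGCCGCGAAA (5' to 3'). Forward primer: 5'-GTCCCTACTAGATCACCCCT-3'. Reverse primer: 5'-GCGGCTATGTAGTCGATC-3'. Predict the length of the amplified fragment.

99 bp

Scanning the template, GTCCCTACTAGATCACCCCT occurs at positions 34–53; this primer anneals to the bottom strand there with its 3' end pointing downstream.
The reverse primer's reverse complement is GATCGACTACATAGCCGC, which matches the template at positions 115–132.
The product runs from position 34 to position 132, so its length is 132 − 34 + 1 = 99 bp.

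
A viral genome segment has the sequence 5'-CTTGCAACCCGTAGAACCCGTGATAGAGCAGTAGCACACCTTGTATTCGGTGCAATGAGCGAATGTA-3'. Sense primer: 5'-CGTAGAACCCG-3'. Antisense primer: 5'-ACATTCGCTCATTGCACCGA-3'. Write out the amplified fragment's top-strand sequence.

5'-CGTAGAACCCGTGATAGAGCAGTAGCACACCTTGTATTCGGTGCAATGAGCGAATGT-3'

Forward primer CGTAGAACCCG is found on the top strand at positions 10–20.
Reverse complement of the reverse primer: TCGGTGCAATGAGCGAATGT. This occurs on the top strand at positions 47–66.
The product is the template from position 10 through 66 (57 bp).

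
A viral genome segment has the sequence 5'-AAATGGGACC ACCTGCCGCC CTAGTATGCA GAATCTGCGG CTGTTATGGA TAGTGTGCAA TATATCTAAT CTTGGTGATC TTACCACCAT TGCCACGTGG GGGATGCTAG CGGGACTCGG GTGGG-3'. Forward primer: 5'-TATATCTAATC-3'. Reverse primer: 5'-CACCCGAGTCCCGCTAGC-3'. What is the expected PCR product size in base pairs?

Scanning the template, TATATCTAATC occurs at positions 61–71; this primer anneals to the bottom strand there with its 3' end pointing downstream.
The reverse primer's reverse complement is GCTAGCGGGACTCGGGTG, which matches the template at positions 106–123.
The product runs from position 61 to position 123, so its length is 123 − 61 + 1 = 63 bp.

63 bp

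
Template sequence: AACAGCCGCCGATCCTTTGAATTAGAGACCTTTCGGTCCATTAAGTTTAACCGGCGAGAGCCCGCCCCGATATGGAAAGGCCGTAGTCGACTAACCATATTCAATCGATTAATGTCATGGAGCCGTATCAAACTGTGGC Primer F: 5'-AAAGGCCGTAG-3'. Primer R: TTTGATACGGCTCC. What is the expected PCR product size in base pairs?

57 bp

Scanning the template, AAAGGCCGTAG occurs at positions 76–86; this primer anneals to the bottom strand there with its 3' end pointing downstream.
Reverse complement of the reverse primer: GGAGCCGTATCAAA. This occurs on the top strand at positions 119–132.
Product length = (reverse-primer end) − (forward-primer start) + 1 = 132 − 76 + 1 = 57 bp.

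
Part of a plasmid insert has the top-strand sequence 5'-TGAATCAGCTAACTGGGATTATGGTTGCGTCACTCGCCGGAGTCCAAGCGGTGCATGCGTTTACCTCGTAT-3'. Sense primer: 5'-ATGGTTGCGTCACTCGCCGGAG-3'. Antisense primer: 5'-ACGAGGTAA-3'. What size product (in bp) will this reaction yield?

49 bp

Scanning the template, ATGGTTGCGTCACTCGCCGGAG occurs at positions 21–42; this primer anneals to the bottom strand there with its 3' end pointing downstream.
Reverse complement of the reverse primer: TTACCTCGT. This occurs on the top strand at positions 61–69.
The product runs from position 21 to position 69, so its length is 69 − 21 + 1 = 49 bp.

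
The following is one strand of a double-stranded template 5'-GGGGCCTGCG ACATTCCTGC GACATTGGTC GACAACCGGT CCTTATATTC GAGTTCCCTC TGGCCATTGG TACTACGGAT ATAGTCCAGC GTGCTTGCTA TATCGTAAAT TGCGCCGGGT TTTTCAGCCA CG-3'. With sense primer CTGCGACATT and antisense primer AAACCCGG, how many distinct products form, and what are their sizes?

Two products: 117 bp, 106 bp

The forward primer CTGCGACATT matches the top strand at positions 6–15, 17–26.
The reverse primer's reverse complement is CCGGGTTT, matching at positions 115–122.
Each forward site pairs with the reverse site to give a product ending at position 122: sizes 117, 106 bp.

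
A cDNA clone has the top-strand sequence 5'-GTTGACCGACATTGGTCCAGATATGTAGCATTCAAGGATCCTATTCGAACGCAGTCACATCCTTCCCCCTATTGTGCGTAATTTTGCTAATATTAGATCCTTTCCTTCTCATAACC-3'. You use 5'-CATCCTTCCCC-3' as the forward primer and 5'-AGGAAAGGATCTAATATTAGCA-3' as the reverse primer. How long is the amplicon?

49 bp

Scanning the template, CATCCTTCCCC occurs at positions 58–68; this primer anneals to the bottom strand there with its 3' end pointing downstream.
Taking the reverse complement of AGGAAAGGATCTAATATTAGCA gives TGCTAATATTAGATCCTTTCCT, found at positions 85–106 on the template; the primer anneals here to the top strand with its 3' end pointing upstream.
The product runs from position 58 to position 106, so its length is 106 − 58 + 1 = 49 bp.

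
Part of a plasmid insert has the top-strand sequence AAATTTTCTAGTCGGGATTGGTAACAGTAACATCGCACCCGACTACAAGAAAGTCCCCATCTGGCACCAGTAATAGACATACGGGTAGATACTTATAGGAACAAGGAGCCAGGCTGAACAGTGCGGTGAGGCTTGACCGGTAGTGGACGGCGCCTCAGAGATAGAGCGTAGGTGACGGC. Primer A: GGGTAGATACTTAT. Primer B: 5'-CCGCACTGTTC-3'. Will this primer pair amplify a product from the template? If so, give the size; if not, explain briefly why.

Primer A (GGGTAGATACTTAT) matches the top strand at positions 83–96; it acts as a forward primer.
Primer B's reverse complement is GAACAGTGCGG, matching the top strand at positions 116–126; it acts as a reverse primer.
The 3' ends face each other across positions 83–126, giving a 44 bp product.

Yes — a 44 bp product.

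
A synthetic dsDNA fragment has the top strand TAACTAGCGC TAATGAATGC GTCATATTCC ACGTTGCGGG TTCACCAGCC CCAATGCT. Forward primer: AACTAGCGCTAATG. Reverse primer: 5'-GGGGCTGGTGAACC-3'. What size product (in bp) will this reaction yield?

The forward primer matches the template at positions 2–15.
Reverse complement of the reverse primer: GGTTCACCAGCCCC. This occurs on the top strand at positions 39–52.
Amplicon spans positions 2–52: 51 bp.

51 bp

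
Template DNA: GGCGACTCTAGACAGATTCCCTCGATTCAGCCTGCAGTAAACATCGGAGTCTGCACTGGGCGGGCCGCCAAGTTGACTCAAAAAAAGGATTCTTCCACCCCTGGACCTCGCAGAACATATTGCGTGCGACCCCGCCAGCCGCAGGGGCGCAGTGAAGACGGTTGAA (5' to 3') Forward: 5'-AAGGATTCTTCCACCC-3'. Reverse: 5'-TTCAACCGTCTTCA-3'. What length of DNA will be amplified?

Forward primer AAGGATTCTTCCACCC is found on the top strand at positions 85–100.
Taking the reverse complement of TTCAACCGTCTTCA gives TGAAGACGGTTGAA, found at positions 153–166 on the template; the primer anneals here to the top strand with its 3' end pointing upstream.
The product runs from position 85 to position 166, so its length is 166 − 85 + 1 = 82 bp.

82 bp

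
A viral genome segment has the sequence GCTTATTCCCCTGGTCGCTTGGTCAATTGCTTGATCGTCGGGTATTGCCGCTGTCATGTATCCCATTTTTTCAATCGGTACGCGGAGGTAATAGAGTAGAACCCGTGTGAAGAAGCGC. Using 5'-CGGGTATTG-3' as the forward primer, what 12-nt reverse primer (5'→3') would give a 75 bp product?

The forward primer binds at positions 39–47, so a 75 bp product ends at position 39 + 75 − 1 = 113.
The reverse primer anneals to the top strand over positions 102–113, i.e. to CCCGTGTGAAGA.
Its sequence written 5'→3' is the reverse complement: TCTTCACACGGG.

5'-TCTTCACACGGG-3'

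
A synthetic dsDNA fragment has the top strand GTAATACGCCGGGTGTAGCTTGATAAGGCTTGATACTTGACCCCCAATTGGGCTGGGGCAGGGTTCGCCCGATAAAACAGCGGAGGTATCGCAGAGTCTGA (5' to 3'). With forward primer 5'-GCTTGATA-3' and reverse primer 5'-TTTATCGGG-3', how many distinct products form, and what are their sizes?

Two products: 59 bp, 49 bp

The forward primer GCTTGATA matches the top strand at positions 18–25, 28–35.
The reverse primer's reverse complement is CCCGATAAA, matching at positions 68–76.
Each forward site pairs with the reverse site to give a product ending at position 76: sizes 59, 49 bp.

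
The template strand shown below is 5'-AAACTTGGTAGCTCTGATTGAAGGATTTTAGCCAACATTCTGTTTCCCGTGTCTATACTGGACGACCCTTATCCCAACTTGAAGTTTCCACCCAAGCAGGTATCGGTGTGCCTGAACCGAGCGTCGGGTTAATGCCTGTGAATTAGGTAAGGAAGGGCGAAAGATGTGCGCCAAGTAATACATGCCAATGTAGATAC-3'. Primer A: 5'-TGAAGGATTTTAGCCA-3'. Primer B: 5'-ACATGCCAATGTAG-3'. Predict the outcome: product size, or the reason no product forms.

Primer A (TGAAGGATTTTAGCCA) matches the top strand at positions 19–34 (3' end points downstream).
Primer B (ACATGCCAATGTAG) also matches the top strand directly, at positions 180–193 — its reverse complement CTACATTGGCATGT is not present.
Both primers anneal to the bottom strand with 3' ends pointing the same way, so neither can prime synthesis back toward the other.

No product — both primers anneal to the same strand and extend in the same direction.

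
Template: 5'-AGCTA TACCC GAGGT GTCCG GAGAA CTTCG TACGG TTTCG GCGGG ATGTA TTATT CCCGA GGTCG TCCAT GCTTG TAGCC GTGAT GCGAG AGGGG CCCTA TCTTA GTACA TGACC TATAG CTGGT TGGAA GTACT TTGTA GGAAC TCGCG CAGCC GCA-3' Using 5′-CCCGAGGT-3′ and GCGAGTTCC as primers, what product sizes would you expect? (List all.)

The forward primer CCCGAGGT matches the top strand at positions 8–15, 56–63.
The reverse primer's reverse complement is GGAACTCGC, matching at positions 141–149.
Each forward site pairs with the reverse site to give a product ending at position 149: sizes 142, 94 bp.

142 bp, 94 bp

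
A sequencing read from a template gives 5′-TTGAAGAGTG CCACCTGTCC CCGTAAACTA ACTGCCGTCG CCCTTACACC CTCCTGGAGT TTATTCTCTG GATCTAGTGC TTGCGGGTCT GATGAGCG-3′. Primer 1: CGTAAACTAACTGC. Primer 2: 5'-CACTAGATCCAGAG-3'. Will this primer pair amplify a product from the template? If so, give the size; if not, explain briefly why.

Yes — a 58 bp product.

Primer 1 (CGTAAACTAACTGC) matches the top strand at positions 22–35; it acts as a forward primer.
Primer 2's reverse complement is CTCTGGATCTAGTG, matching the top strand at positions 66–79; it acts as a reverse primer.
The 3' ends face each other across positions 22–79, giving a 58 bp product.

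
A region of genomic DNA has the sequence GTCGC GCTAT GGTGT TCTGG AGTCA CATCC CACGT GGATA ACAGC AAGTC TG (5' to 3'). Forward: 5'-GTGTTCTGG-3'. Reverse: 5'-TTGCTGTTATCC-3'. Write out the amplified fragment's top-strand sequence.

Forward primer GTGTTCTGG is found on the top strand at positions 12–20.
Taking the reverse complement of TTGCTGTTATCC gives GGATAACAGCAA, found at positions 36–47 on the template; the primer anneals here to the top strand with its 3' end pointing upstream.
The product is the template from position 12 through 47 (36 bp).

5'-GTGTTCTGGAGTCACATCCCACGTGGATAACAGCAA-3'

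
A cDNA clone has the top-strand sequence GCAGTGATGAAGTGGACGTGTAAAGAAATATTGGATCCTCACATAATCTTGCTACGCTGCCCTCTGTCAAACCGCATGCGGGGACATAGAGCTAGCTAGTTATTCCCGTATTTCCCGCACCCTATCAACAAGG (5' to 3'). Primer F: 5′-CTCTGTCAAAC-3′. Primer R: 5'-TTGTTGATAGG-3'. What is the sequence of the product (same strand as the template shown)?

5'-CTCTGTCAAACCGCATGCGGGGACATAGAGCTAGCTAGTTATTCCCGTATTTCCCGCACCCTATCAACAA-3'

Scanning the template, CTCTGTCAAAC occurs at positions 62–72; this primer anneals to the bottom strand there with its 3' end pointing downstream.
Reverse complement of the reverse primer: CCTATCAACAA. This occurs on the top strand at positions 121–131.
The product is the template from position 62 through 131 (70 bp).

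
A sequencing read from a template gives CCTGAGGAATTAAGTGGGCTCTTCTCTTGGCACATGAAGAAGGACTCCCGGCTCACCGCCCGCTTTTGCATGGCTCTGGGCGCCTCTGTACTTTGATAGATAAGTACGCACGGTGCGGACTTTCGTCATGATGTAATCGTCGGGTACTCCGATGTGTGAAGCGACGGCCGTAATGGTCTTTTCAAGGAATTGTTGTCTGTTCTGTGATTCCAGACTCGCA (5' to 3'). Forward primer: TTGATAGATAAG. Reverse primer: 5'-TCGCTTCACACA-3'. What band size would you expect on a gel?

72 bp

Forward primer TTGATAGATAAG is found on the top strand at positions 93–104.
Reverse complement of the reverse primer: TGTGTGAAGCGA. This occurs on the top strand at positions 153–164.
The product runs from position 93 to position 164, so its length is 164 − 93 + 1 = 72 bp.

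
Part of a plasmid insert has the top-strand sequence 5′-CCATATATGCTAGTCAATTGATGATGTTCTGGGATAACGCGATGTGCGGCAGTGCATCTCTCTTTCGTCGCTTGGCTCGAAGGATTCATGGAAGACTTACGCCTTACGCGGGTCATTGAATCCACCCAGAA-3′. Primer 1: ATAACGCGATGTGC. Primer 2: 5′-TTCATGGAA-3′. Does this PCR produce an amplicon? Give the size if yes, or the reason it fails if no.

No product — both primers anneal to the same strand and extend in the same direction.

Primer 1 (ATAACGCGATGTGC) matches the top strand at positions 34–47 (3' end points downstream).
Primer 2 (TTCATGGAA) also matches the top strand directly, at positions 85–93 — its reverse complement TTCCATGAA is not present.
Both primers anneal to the bottom strand with 3' ends pointing the same way, so neither can prime synthesis back toward the other.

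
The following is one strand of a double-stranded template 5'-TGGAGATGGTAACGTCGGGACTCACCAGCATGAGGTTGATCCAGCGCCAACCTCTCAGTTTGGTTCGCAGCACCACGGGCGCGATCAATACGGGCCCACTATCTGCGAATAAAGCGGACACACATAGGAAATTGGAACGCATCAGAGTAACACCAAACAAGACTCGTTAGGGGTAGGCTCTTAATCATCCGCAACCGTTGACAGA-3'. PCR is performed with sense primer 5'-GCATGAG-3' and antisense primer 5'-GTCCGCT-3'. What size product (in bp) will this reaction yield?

Forward primer GCATGAG is found on the top strand at positions 28–34.
Reverse complement of the reverse primer: AGCGGAC. This occurs on the top strand at positions 113–119.
The product runs from position 28 to position 119, so its length is 119 − 28 + 1 = 92 bp.

92 bp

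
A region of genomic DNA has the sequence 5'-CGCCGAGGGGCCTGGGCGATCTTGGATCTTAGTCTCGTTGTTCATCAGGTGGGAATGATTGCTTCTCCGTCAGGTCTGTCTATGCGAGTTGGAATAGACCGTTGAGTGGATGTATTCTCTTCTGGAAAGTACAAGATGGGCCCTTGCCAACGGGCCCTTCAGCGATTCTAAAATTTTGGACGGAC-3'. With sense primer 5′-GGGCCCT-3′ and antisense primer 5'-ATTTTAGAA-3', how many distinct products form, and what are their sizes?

Two products: 37 bp, 23 bp

The forward primer GGGCCCT matches the top strand at positions 138–144, 152–158.
The reverse primer's reverse complement is TTCTAAAAT, matching at positions 166–174.
Each forward site pairs with the reverse site to give a product ending at position 174: sizes 37, 23 bp.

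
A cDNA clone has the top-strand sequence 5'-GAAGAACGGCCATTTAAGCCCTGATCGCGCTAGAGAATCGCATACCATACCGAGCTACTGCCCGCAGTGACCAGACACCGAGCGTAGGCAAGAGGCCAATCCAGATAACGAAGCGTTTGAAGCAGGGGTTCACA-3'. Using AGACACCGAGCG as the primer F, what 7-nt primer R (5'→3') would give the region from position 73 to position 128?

The product's 3' end on the top strand is position 128.
The reverse primer anneals to the top strand over positions 122–128, i.e. to GCAGGGG.
Its sequence written 5'→3' is the reverse complement: CCCCTGC.

5'-CCCCTGC-3'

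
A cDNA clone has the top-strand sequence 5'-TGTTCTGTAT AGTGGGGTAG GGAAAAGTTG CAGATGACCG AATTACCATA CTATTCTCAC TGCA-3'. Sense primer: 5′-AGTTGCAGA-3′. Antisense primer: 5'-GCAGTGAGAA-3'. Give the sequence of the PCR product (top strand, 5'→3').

5'-AGTTGCAGATGACCGAATTACCATACTATTCTCACTGC-3'

Forward primer AGTTGCAGA is found on the top strand at positions 26–34.
The reverse primer's reverse complement is TTCTCACTGC, which matches the template at positions 54–63.
The product is the template from position 26 through 63 (38 bp).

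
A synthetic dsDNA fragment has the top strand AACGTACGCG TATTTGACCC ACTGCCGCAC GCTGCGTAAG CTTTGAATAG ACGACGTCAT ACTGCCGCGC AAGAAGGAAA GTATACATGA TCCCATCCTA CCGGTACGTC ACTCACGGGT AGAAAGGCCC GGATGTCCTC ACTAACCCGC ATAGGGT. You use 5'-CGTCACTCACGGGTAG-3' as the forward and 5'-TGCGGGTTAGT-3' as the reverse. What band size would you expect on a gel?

45 bp

Scanning the template, CGTCACTCACGGGTAG occurs at positions 107–122; this primer anneals to the bottom strand there with its 3' end pointing downstream.
Taking the reverse complement of TGCGGGTTAGT gives ACTAACCCGCA, found at positions 141–151 on the template; the primer anneals here to the top strand with its 3' end pointing upstream.
Product length = (reverse-primer end) − (forward-primer start) + 1 = 151 − 107 + 1 = 45 bp.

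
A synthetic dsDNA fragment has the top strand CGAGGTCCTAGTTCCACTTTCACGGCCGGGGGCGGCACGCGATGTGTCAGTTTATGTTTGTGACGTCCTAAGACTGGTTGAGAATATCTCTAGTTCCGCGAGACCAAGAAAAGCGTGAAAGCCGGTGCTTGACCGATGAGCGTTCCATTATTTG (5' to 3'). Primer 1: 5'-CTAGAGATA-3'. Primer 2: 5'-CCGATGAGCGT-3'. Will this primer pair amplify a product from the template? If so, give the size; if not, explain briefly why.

No product — the primers' 3' ends point away from each other.

Primer 1 (CTAGAGATA) has reverse complement TATCTCTAG, which matches the top strand at positions 85–93; primer 1 anneals to the top strand there with its 3' end pointing upstream toward position 85.
Primer 2 (CCGATGAGCGT) matches the top strand directly at positions 133–143; it anneals to the bottom strand with its 3' end pointing downstream toward position 143.
The 3' ends diverge (primer 1 extends toward position 1, primer 2 toward position 154), so the primers never converge on a shared product.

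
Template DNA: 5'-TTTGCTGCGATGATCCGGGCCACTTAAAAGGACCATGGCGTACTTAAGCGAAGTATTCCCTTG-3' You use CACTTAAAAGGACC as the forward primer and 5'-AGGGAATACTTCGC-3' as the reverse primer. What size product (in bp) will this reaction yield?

41 bp

Forward primer CACTTAAAAGGACC is found on the top strand at positions 21–34.
Reverse complement of the reverse primer: GCGAAGTATTCCCT. This occurs on the top strand at positions 48–61.
The product runs from position 21 to position 61, so its length is 61 − 21 + 1 = 41 bp.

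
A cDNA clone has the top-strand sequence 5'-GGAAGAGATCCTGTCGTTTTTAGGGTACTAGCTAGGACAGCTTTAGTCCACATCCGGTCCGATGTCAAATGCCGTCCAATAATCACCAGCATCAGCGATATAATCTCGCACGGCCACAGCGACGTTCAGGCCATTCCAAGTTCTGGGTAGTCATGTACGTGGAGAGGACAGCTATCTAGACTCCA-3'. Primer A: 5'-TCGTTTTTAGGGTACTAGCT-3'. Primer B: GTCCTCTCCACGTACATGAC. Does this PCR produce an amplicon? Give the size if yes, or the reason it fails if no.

Yes — a 156 bp product.

Primer A (TCGTTTTTAGGGTACTAGCT) matches the top strand at positions 14–33; it acts as a forward primer.
Primer B's reverse complement is GTCATGTACGTGGAGAGGAC, matching the top strand at positions 150–169; it acts as a reverse primer.
The 3' ends face each other across positions 14–169, giving a 156 bp product.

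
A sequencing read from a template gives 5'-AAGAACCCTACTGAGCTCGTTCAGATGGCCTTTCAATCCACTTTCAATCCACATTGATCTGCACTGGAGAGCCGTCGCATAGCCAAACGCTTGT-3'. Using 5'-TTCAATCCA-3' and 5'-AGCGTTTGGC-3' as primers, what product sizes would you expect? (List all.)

60 bp, 49 bp

The forward primer TTCAATCCA matches the top strand at positions 32–40, 43–51.
The reverse primer's reverse complement is GCCAAACGCT, matching at positions 82–91.
Each forward site pairs with the reverse site to give a product ending at position 91: sizes 60, 49 bp.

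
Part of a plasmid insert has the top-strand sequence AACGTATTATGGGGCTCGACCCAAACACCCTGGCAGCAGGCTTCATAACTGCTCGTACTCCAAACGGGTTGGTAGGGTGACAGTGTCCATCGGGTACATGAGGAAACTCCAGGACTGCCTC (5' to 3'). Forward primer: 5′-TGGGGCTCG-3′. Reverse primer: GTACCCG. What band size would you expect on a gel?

Scanning the template, TGGGGCTCG occurs at positions 10–18; this primer anneals to the bottom strand there with its 3' end pointing downstream.
Reverse complement of the reverse primer: CGGGTAC. This occurs on the top strand at positions 91–97.
Product length = (reverse-primer end) − (forward-primer start) + 1 = 97 − 10 + 1 = 88 bp.

88 bp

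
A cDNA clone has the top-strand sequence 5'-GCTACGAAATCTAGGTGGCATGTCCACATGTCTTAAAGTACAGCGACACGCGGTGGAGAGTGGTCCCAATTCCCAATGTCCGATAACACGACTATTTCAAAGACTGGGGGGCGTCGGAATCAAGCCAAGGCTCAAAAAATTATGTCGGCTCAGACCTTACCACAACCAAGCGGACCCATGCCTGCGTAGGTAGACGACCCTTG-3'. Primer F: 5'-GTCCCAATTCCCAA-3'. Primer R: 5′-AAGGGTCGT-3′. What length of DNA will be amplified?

Forward primer GTCCCAATTCCCAA is found on the top strand at positions 63–76.
The reverse primer's reverse complement is ACGACCCTT, which matches the template at positions 194–202.
Product length = (reverse-primer end) − (forward-primer start) + 1 = 202 − 63 + 1 = 140 bp.

140 bp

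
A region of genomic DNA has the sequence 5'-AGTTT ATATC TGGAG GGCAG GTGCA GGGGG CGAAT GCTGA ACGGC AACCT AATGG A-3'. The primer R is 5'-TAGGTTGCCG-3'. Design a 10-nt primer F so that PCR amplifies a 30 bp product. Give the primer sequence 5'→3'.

5'-TGCAGGGGGC-3'

The reverse primer's reverse complement CGGCAACCTA matches the template at positions 42–51, so the product ends at position 51.
A 30 bp product then starts at position 51 − 30 + 1 = 22.
The forward primer is identical to the top strand there: TGCAGGGGGC.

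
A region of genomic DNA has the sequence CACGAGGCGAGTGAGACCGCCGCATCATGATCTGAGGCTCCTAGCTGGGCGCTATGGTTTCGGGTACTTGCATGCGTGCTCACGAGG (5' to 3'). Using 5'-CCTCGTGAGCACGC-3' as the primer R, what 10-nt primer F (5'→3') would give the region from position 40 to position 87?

The reverse primer's reverse complement GCGTGCTCACGAGG matches the template at positions 74–87; the product starts at position 40.
The forward primer is identical to the top strand over positions 40–49: CCTAGCTGGG.

5'-CCTAGCTGGG-3'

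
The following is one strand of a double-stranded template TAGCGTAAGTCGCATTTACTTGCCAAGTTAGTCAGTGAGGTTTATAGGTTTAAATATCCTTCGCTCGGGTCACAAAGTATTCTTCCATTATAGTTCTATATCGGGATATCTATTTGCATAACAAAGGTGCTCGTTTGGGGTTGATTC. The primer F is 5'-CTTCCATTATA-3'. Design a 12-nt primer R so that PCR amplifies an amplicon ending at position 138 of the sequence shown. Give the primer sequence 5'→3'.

The forward primer binds at positions 82–92; the product's 3' end on the top strand is position 138.
The reverse primer anneals to the top strand over positions 127–138, i.e. to GTGCTCGTTTGG.
Its sequence written 5'→3' is the reverse complement: CCAAACGAGCAC.

5'-CCAAACGAGCAC-3'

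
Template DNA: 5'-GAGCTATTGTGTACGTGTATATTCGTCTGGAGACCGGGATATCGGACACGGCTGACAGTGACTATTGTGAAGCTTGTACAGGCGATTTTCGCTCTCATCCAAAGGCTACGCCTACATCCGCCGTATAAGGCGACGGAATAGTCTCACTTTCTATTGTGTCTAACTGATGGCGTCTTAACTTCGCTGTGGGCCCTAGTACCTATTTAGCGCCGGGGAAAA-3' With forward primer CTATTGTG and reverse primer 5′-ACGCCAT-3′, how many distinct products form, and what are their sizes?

The forward primer CTATTGTG matches the top strand at positions 4–11, 62–69, 151–158.
The reverse primer's reverse complement is ATGGCGT, matching at positions 167–173.
Each forward site pairs with the reverse site to give a product ending at position 173: sizes 170, 112, 23 bp.

Three products: 170 bp, 112 bp, 23 bp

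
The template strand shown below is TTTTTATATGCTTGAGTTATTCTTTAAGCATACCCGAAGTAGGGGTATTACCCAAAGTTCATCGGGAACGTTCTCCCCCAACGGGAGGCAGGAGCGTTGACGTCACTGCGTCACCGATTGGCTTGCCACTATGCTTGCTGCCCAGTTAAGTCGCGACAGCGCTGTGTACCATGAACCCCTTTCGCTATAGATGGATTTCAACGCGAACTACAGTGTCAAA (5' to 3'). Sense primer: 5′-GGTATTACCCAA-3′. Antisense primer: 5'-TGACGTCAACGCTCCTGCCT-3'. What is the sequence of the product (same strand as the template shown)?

5'-GGTATTACCCAAAGTTCATCGGGAACGTTCTCCCCCAACGGGAGGCAGGAGCGTTGACGTCA-3'

Scanning the template, GGTATTACCCAA occurs at positions 44–55; this primer anneals to the bottom strand there with its 3' end pointing downstream.
The reverse primer's reverse complement is AGGCAGGAGCGTTGACGTCA, which matches the template at positions 86–105.
The product is the template from position 44 through 105 (62 bp).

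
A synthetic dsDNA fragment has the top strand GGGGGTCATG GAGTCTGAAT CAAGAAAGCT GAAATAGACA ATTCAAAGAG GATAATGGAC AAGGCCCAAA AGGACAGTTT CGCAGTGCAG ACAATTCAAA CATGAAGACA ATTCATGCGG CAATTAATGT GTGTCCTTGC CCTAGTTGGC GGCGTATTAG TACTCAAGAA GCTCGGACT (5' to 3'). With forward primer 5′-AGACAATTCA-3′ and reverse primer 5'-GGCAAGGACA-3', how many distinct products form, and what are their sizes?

Three products: 106 bp, 53 bp, 36 bp

The forward primer AGACAATTCA matches the top strand at positions 36–45, 89–98, 106–115.
The reverse primer's reverse complement is TGTCCTTGCC, matching at positions 132–141.
Each forward site pairs with the reverse site to give a product ending at position 141: sizes 106, 53, 36 bp.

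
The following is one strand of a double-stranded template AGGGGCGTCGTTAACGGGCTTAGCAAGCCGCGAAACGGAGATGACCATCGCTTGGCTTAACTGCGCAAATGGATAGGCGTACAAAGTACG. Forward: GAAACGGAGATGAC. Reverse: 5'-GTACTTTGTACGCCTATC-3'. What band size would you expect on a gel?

58 bp

Scanning the template, GAAACGGAGATGAC occurs at positions 32–45; this primer anneals to the bottom strand there with its 3' end pointing downstream.
The reverse primer's reverse complement is GATAGGCGTACAAAGTAC, which matches the template at positions 72–89.
Product length = (reverse-primer end) − (forward-primer start) + 1 = 89 − 32 + 1 = 58 bp.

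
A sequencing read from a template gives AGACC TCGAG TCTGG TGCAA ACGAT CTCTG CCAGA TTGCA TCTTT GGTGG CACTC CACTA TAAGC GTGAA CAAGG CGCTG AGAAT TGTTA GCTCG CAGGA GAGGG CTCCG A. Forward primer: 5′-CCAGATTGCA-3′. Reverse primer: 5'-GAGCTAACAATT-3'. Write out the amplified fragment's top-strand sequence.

5'-CCAGATTGCATCTTTGGTGGCACTCCACTATAAGCGTGAACAAGGCGCTGAGAATTGTTAGCTC-3'

Scanning the template, CCAGATTGCA occurs at positions 31–40; this primer anneals to the bottom strand there with its 3' end pointing downstream.
Taking the reverse complement of GAGCTAACAATT gives AATTGTTAGCTC, found at positions 83–94 on the template; the primer anneals here to the top strand with its 3' end pointing upstream.
The product is the template from position 31 through 94 (64 bp).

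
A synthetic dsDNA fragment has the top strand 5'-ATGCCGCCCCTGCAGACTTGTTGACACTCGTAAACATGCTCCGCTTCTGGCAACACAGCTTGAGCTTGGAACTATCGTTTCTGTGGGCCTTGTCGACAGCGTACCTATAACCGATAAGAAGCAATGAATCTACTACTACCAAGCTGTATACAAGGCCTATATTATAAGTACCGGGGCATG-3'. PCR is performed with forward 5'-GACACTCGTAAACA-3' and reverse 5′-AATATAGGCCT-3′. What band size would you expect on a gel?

141 bp

The forward primer matches the template at positions 23–36.
Taking the reverse complement of AATATAGGCCT gives AGGCCTATATT, found at positions 153–163 on the template; the primer anneals here to the top strand with its 3' end pointing upstream.
Product length = (reverse-primer end) − (forward-primer start) + 1 = 163 − 23 + 1 = 141 bp.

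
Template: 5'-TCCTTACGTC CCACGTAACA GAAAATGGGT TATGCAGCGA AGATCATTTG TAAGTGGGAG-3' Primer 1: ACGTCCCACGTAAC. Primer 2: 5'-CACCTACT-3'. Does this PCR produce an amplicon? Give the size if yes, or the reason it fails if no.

No product — primer 2 has no binding site in the template.

Primer 2 (CACCTACT) does not match the top strand, and its reverse complement AGTAGGTG does not match either.
With no annealing site for primer 2, no amplification occurs.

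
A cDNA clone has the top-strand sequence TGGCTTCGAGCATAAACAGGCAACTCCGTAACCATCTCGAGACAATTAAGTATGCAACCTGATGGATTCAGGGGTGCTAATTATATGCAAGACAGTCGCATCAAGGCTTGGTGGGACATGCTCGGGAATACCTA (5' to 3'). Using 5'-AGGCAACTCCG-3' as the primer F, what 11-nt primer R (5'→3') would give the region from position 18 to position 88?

The product's 3' end on the top strand is position 88.
The reverse primer anneals to the top strand over positions 78–88, i.e. to TAATTATATGC.
Its sequence written 5'→3' is the reverse complement: GCATATAATTA.

5'-GCATATAATTA-3'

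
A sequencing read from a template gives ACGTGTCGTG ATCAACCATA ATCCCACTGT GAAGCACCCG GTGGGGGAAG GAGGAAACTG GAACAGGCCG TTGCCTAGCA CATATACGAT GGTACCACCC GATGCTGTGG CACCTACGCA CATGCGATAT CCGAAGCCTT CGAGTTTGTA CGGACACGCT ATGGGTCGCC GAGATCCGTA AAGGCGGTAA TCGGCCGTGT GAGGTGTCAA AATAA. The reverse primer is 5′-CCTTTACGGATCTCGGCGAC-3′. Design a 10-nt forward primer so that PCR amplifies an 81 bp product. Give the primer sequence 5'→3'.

The reverse primer's reverse complement GTCGCCGAGATCCGTAAAGG matches the template at positions 165–184, so the product ends at position 184.
An 81 bp product then starts at position 184 − 81 + 1 = 104.
The forward primer is identical to the top strand there: GCTGTGGCAC.

5'-GCTGTGGCAC-3'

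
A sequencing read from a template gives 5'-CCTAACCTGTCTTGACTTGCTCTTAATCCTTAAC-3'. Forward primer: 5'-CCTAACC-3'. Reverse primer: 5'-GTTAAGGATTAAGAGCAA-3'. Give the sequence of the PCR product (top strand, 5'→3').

5'-CCTAACCTGTCTTGACTTGCTCTTAATCCTTAAC-3'

Forward primer CCTAACC is found on the top strand at positions 1–7.
Reverse complement of the reverse primer: TTGCTCTTAATCCTTAAC. This occurs on the top strand at positions 17–34.
The product is the template from position 1 through 34 (34 bp).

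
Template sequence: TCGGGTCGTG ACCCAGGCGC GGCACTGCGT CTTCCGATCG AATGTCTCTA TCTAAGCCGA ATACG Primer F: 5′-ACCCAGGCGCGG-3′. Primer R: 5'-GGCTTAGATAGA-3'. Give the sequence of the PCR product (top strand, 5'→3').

5'-ACCCAGGCGCGGCACTGCGTCTTCCGATCGAATGTCTCTATCTAAGCC-3'

Scanning the template, ACCCAGGCGCGG occurs at positions 11–22; this primer anneals to the bottom strand there with its 3' end pointing downstream.
Taking the reverse complement of GGCTTAGATAGA gives TCTATCTAAGCC, found at positions 47–58 on the template; the primer anneals here to the top strand with its 3' end pointing upstream.
The product is the template from position 11 through 58 (48 bp).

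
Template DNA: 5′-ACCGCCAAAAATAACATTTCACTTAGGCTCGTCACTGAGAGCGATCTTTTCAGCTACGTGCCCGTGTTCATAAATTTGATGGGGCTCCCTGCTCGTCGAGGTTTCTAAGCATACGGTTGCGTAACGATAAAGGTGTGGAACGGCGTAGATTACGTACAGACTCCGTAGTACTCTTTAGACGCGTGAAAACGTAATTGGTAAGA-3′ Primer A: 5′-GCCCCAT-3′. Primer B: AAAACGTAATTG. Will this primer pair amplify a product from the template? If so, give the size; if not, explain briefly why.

No product — the primers' 3' ends point away from each other.

Primer A (GCCCCAT) has reverse complement ATGGGGC, which matches the top strand at positions 79–85; primer A anneals to the top strand there with its 3' end pointing upstream toward position 79.
Primer B (AAAACGTAATTG) matches the top strand directly at positions 186–197; it anneals to the bottom strand with its 3' end pointing downstream toward position 197.
The 3' ends diverge (primer A extends toward position 1, primer B toward position 203), so the primers never converge on a shared product.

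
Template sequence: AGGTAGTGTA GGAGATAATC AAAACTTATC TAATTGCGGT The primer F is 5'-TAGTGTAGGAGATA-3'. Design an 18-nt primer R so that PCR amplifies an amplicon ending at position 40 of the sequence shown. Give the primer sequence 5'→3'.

5'-ACCGCAATTAGATAAGTT-3'

The forward primer binds at positions 4–17; the product's 3' end on the top strand is position 40.
The reverse primer anneals to the top strand over positions 23–40, i.e. to AACTTATCTAATTGCGGT.
Its sequence written 5'→3' is the reverse complement: ACCGCAATTAGATAAGTT.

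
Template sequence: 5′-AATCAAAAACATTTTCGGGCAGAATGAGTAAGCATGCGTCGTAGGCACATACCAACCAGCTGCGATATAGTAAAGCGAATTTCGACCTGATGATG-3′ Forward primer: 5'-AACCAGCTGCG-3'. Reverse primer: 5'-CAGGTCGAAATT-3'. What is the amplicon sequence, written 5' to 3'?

5'-AACCAGCTGCGATATAGTAAAGCGAATTTCGACCTG-3'

Forward primer AACCAGCTGCG is found on the top strand at positions 54–64.
Taking the reverse complement of CAGGTCGAAATT gives AATTTCGACCTG, found at positions 78–89 on the template; the primer anneals here to the top strand with its 3' end pointing upstream.
The product is the template from position 54 through 89 (36 bp).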